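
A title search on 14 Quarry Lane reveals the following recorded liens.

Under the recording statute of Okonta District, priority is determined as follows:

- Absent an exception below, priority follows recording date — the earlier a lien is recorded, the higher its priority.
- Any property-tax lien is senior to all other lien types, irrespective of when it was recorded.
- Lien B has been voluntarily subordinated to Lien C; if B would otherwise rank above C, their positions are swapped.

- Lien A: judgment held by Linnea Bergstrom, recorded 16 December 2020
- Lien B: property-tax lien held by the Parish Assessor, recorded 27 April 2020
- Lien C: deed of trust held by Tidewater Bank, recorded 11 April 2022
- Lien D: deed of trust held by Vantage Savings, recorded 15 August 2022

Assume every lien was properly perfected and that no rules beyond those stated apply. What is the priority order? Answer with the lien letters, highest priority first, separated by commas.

B, as a property-tax lien, has superpriority and ranks first.
Among the remaining liens, by effective date: A (16 December 2020), C (11 April 2022), D (15 August 2022).
B would otherwise be senior to C, so under the subordination agreement B and C exchange positions.

C, A, B, D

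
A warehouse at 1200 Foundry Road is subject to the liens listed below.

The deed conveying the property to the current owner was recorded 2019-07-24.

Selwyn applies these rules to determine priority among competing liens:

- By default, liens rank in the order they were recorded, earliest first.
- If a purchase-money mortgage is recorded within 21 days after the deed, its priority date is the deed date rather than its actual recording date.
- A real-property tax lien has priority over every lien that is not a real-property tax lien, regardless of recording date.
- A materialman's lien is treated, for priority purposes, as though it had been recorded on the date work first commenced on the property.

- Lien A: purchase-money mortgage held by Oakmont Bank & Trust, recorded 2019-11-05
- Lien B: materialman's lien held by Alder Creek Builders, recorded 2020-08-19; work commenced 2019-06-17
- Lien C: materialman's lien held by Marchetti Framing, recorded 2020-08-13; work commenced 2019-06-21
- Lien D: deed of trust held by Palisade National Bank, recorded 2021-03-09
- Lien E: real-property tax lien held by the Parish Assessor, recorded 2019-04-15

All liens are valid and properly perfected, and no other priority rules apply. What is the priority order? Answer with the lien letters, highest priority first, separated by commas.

Effective dates after the stated exceptions: A was recorded 104 days after the deed, outside the 21-day window, so it keeps its recording date; B's effective date is 2019-06-17, when work began; C is treated as recorded 2019-06-21, the work-commencement date.
E, as a real-property tax lien, has superpriority and ranks first.
Ordering the rest by effective date: B (2019-06-17), C (2019-06-21), A (2019-11-05), D (2021-03-09).

E, B, C, A, D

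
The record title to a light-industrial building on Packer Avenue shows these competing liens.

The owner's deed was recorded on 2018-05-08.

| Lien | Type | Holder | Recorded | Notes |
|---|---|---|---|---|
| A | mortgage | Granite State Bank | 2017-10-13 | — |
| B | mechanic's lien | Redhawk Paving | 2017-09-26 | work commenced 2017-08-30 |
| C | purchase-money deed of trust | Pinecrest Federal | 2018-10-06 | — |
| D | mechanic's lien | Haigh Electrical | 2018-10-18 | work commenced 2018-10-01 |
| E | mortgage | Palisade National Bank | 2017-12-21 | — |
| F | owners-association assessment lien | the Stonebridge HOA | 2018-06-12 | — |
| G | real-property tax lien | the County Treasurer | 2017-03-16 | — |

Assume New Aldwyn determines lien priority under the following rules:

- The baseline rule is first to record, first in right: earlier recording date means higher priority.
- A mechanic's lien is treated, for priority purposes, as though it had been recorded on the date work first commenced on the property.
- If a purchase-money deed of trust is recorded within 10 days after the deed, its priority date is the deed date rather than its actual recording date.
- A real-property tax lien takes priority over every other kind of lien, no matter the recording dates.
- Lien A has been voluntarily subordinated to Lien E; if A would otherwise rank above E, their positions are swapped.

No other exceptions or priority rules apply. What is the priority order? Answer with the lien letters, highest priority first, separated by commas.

G, B, E, A, F, D, C

First, effective dates: B relates back to 2017-08-30 (work commenced); C was recorded 151 days after the deed — beyond 10 days — so no relation-back applies; D is treated as recorded 2018-10-01, the work-commencement date.
As a real-property tax lien, G is senior to every other lien.
Among the remaining liens, by effective date: B (2017-08-30), A (2017-10-13), E (2017-12-21), F (2018-06-12), D (2018-10-01), C (2018-10-06).
A is senior to E before the subordination, so the two trade places.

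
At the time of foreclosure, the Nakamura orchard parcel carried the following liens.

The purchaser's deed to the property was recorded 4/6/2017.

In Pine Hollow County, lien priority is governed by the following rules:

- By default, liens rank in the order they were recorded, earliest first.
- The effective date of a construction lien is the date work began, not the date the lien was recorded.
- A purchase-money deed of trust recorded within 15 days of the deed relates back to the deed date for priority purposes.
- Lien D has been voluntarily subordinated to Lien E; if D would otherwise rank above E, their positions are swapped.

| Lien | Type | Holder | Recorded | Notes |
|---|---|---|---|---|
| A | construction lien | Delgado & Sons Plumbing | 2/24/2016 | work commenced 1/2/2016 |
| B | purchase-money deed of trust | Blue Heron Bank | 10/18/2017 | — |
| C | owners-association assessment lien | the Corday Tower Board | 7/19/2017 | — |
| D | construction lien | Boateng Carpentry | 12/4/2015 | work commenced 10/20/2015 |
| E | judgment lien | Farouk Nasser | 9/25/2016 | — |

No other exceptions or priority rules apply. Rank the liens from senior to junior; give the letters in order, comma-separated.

First, effective dates: A is treated as recorded 1/2/2016, the work-commencement date; B missed the 15-day window (195 days after the deed), so its recording date stands; D is treated as recorded 10/20/2015, the work-commencement date.
By effective date: D (10/20/2015), A (1/2/2016), E (9/25/2016), C (7/19/2017), B (10/18/2017).
D would otherwise be senior to E, so under the subordination agreement D and E exchange positions.

E, A, D, C, B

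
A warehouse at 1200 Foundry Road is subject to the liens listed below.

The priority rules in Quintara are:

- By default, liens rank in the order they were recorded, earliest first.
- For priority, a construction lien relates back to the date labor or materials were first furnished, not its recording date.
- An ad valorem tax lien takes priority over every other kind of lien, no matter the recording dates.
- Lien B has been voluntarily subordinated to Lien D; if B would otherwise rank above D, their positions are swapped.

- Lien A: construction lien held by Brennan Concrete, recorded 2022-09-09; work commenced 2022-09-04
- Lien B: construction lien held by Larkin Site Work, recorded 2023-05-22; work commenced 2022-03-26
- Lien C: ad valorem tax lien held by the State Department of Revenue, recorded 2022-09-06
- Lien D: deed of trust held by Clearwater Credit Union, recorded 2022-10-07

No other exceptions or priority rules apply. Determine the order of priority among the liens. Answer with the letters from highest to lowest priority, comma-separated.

C, D, A, B

Effective dates: A is treated as recorded 2022-09-04, the work-commencement date; B relates back to 2022-03-26 (work commenced).
C is an ad valorem tax lien and takes priority over every other lien.
Among the remaining liens, by effective date: B (2022-03-26), A (2022-09-04), D (2022-10-07).
B would otherwise be senior to D, so under the subordination agreement B and D exchange positions.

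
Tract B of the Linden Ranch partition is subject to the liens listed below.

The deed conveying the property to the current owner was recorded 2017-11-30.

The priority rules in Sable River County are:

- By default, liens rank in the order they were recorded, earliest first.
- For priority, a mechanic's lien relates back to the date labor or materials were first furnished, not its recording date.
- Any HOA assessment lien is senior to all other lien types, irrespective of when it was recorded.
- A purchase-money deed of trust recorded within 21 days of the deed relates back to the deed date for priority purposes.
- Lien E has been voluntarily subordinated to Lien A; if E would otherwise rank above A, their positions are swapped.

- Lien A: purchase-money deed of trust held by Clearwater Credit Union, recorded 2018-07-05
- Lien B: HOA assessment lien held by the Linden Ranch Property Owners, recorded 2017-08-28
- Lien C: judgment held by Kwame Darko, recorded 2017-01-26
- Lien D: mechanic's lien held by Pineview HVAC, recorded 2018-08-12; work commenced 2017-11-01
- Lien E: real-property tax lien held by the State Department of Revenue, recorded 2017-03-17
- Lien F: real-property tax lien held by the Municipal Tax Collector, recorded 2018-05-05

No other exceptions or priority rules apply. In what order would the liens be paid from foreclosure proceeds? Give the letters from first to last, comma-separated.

B, C, A, D, F, E

First, effective dates: A was recorded 217 days after the deed — beyond 21 days — so no relation-back applies; D's effective date is 2017-11-01, when work began.
As an HOA assessment lien, B is senior to every other lien.
The other liens, earliest effective date first: C (2017-01-26), E (2017-03-17), D (2017-11-01), F (2018-05-05), A (2018-07-05).
E is senior to A before the subordination, so the two trade places.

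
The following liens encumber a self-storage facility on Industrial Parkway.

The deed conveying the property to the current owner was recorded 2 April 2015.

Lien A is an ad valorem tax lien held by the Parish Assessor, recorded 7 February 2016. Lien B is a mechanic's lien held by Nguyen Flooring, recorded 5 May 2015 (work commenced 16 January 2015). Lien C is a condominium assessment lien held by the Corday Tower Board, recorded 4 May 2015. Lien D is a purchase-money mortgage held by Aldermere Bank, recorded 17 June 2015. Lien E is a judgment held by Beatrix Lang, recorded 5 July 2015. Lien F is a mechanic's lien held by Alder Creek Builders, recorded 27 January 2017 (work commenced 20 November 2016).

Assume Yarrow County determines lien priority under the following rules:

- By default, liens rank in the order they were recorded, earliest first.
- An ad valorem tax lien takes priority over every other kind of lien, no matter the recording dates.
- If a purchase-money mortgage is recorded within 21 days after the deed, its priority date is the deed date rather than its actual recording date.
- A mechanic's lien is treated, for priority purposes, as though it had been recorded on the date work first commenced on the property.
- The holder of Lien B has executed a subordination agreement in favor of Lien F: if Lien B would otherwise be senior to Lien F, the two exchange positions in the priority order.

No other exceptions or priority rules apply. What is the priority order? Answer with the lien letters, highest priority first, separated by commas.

A, F, C, D, E, B

First, effective dates: B relates back to 16 January 2015 (work commenced); D was recorded 76 days after the deed, outside the 21-day window, so it keeps its recording date; F's effective date is 20 November 2016, when work began.
As an ad valorem tax lien, A is senior to every other lien.
The other liens, earliest effective date first: B (16 January 2015), C (4 May 2015), D (17 June 2015), E (5 July 2015), F (20 November 2016).
B is senior to F before the subordination, so the two trade places.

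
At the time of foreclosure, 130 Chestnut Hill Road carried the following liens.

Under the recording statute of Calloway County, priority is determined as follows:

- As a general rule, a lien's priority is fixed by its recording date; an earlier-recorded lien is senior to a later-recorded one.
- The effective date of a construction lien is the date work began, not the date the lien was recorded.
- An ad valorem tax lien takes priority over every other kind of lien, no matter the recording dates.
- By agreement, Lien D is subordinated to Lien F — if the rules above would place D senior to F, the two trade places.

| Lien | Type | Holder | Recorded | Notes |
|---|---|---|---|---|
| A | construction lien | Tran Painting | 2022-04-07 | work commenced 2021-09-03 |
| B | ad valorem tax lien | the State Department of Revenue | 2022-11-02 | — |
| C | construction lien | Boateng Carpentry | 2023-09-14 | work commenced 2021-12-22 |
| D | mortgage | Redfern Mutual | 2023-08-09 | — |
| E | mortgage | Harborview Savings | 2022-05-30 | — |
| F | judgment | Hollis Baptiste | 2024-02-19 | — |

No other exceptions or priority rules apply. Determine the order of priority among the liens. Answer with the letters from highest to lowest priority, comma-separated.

Effective dates after the stated exceptions: A's effective date is 2021-09-03, when work began; C relates back to 2021-12-22 (work commenced).
B is an ad valorem tax lien, so it outranks all other liens regardless of date.
The other liens, earliest effective date first: A (2021-09-03), C (2021-12-22), E (2022-05-30), D (2023-08-09), F (2024-02-19).
Because D would otherwise rank above F, the subordination swaps them.

B, A, C, E, F, D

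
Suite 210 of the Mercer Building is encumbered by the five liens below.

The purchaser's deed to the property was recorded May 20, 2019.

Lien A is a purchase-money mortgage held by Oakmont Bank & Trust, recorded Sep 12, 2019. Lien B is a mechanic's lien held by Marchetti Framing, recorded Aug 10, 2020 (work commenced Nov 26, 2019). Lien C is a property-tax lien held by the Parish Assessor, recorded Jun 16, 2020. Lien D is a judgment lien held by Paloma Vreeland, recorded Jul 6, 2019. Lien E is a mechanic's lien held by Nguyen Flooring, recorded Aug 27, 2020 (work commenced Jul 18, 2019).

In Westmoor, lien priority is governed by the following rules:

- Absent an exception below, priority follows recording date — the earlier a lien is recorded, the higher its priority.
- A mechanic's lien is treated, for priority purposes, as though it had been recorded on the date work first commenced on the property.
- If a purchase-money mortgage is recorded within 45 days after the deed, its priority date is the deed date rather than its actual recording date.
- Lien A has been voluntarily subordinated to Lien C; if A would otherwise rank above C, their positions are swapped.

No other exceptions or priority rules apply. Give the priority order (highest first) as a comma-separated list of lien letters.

D, E, C, B, A

Adjusting effective dates: A missed the 45-day window (115 days after the deed), so its recording date stands; B's effective date is Nov 26, 2019, when work began; E relates back to Jul 18, 2019 (work commenced).
By effective date, earliest first: D (Jul 6, 2019), E (Jul 18, 2019), A (Sep 12, 2019), B (Nov 26, 2019), C (Jun 16, 2020).
Because A would otherwise rank above C, the subordination swaps them.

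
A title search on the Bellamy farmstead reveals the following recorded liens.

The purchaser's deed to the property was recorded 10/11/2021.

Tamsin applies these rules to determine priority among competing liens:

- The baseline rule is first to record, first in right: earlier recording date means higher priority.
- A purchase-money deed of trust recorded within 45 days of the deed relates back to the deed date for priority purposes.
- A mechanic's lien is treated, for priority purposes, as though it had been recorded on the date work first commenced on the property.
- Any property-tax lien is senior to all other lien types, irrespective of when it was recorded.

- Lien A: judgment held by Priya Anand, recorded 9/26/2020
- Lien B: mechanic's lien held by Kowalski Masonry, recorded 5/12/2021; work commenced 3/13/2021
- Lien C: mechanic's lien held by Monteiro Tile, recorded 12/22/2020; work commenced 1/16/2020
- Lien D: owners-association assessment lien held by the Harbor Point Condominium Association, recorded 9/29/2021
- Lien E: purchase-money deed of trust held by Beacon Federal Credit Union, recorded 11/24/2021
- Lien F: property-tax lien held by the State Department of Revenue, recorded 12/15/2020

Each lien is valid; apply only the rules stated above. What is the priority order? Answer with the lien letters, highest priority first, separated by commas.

Effective dates: B's effective date is 3/13/2021, when work began; C's effective date is 1/16/2020, when work began; E relates back to the deed date 10/11/2021.
F is a property-tax lien and takes priority over every other lien.
Among the remaining liens, by effective date: C (1/16/2020), A (9/26/2020), B (3/13/2021), D (9/29/2021), E (10/11/2021).

F, C, A, B, D, E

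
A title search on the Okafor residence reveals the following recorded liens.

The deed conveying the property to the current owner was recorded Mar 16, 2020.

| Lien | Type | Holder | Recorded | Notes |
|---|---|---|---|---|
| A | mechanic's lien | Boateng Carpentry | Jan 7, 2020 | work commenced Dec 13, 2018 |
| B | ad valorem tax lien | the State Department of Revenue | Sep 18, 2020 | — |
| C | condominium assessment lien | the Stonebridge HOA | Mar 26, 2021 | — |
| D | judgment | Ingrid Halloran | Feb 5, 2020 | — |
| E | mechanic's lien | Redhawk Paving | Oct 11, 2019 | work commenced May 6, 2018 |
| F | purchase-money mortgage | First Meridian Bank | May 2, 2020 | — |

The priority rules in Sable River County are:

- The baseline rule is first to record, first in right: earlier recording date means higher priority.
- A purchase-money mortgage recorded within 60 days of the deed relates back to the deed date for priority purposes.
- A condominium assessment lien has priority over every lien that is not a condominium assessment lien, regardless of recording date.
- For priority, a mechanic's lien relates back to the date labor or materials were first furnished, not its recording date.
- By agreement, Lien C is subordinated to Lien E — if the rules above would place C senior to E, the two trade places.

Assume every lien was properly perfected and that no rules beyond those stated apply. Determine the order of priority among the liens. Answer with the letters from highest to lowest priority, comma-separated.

E, C, A, D, F, B

Effective dates: A is treated as recorded Dec 13, 2018, the work-commencement date; E relates back to May 6, 2018 (work commenced); F's effective date is the deed date, Mar 16, 2020.
C is a condominium assessment lien and takes priority over every other lien.
The other liens, earliest effective date first: E (May 6, 2018), A (Dec 13, 2018), D (Feb 5, 2020), F (Mar 16, 2020), B (Sep 18, 2020).
C is senior to E before the subordination, so the two trade places.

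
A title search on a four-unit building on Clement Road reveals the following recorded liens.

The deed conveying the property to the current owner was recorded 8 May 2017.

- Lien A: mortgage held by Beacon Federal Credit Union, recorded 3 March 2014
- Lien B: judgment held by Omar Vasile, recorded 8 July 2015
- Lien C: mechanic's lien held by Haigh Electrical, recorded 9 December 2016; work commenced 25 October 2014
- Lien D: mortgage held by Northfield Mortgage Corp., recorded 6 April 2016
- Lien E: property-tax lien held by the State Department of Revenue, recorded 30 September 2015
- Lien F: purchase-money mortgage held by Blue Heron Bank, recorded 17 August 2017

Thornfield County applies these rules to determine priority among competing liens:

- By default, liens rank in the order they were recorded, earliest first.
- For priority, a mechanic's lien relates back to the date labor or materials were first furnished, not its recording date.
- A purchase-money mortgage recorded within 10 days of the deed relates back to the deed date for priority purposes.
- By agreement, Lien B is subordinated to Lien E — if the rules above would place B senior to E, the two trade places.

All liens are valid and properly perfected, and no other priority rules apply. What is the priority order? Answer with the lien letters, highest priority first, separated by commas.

Effective dates after the stated exceptions: C is treated as recorded 25 October 2014, the work-commencement date; F missed the 10-day window (101 days after the deed), so its recording date stands.
Ordering by effective date: A (3 March 2014), C (25 October 2014), B (8 July 2015), E (30 September 2015), D (6 April 2016), F (17 August 2017).
B is senior to E before the subordination, so the two trade places.

A, C, E, B, D, F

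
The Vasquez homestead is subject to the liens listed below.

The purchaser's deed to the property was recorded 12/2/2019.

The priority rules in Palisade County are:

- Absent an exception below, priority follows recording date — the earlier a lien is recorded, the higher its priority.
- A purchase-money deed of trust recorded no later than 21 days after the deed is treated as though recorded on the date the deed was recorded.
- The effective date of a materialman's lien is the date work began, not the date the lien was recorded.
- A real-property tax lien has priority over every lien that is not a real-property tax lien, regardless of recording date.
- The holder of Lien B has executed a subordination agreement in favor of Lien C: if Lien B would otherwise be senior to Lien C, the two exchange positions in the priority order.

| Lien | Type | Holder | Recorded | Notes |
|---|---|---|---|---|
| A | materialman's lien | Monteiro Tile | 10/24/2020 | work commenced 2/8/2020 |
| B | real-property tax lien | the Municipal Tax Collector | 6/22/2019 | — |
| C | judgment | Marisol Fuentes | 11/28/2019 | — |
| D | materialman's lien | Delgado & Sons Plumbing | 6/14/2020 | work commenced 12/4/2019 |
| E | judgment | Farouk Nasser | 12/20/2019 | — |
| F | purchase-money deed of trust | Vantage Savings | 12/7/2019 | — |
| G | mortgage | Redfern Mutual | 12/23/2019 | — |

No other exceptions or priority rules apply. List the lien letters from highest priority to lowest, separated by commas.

Adjusting effective dates: A relates back to 2/8/2020 (work commenced); D is treated as recorded 12/4/2019, the work-commencement date; F's effective date is the deed date, 12/2/2019.
B is a real-property tax lien and takes priority over every other lien.
The other liens, earliest effective date first: C (11/28/2019), F (12/2/2019), D (12/4/2019), E (12/20/2019), G (12/23/2019), A (2/8/2020).
B is senior to C before the subordination, so the two trade places.

C, B, F, D, E, G, A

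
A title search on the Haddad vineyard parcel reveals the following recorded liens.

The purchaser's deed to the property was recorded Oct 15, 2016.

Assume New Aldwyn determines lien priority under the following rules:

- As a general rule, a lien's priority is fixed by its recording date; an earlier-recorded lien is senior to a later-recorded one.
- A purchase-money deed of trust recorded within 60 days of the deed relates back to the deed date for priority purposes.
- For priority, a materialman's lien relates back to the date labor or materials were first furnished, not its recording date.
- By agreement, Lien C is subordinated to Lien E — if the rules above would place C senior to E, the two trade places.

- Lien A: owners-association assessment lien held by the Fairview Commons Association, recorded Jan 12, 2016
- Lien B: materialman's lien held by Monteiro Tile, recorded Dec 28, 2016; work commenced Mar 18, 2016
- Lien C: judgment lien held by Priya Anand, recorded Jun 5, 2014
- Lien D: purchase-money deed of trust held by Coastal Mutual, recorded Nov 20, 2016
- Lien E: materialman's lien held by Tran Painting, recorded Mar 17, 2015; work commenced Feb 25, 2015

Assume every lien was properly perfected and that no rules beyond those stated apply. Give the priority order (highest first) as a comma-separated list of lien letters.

First, effective dates: B is treated as recorded Mar 18, 2016, the work-commencement date; D's effective date is the deed date, Oct 15, 2016; E is treated as recorded Feb 25, 2015, the work-commencement date.
By effective date, earliest first: C (Jun 5, 2014), E (Feb 25, 2015), A (Jan 12, 2016), B (Mar 18, 2016), D (Oct 15, 2016).
Because C would otherwise rank above E, the subordination swaps them.

E, C, A, B, D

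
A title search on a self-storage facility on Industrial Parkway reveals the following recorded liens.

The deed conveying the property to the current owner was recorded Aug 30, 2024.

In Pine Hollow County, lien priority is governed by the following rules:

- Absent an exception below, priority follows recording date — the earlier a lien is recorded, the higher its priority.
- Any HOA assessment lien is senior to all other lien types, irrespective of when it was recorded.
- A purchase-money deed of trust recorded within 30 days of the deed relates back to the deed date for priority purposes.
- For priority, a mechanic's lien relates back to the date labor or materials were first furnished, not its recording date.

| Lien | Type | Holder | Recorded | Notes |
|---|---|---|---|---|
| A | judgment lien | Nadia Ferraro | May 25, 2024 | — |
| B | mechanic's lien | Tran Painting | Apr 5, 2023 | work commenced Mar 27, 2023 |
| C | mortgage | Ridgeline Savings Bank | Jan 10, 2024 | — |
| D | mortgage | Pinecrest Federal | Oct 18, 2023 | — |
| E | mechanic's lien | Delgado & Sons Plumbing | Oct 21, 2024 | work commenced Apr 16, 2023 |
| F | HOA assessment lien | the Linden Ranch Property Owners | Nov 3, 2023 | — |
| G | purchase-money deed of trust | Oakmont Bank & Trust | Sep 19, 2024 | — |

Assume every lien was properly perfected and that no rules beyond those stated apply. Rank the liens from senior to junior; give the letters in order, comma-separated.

F, B, E, D, C, A, G

Effective dates after the stated exceptions: B's effective date is Mar 27, 2023, when work began; E's effective date is Apr 16, 2023, when work began; G was recorded within the 30-day window, so its effective date is the deed date Aug 30, 2024.
F, as an HOA assessment lien, has superpriority and ranks first.
Remaining liens by effective date: B (Mar 27, 2023), E (Apr 16, 2023), D (Oct 18, 2023), C (Jan 10, 2024), A (May 25, 2024), G (Aug 30, 2024).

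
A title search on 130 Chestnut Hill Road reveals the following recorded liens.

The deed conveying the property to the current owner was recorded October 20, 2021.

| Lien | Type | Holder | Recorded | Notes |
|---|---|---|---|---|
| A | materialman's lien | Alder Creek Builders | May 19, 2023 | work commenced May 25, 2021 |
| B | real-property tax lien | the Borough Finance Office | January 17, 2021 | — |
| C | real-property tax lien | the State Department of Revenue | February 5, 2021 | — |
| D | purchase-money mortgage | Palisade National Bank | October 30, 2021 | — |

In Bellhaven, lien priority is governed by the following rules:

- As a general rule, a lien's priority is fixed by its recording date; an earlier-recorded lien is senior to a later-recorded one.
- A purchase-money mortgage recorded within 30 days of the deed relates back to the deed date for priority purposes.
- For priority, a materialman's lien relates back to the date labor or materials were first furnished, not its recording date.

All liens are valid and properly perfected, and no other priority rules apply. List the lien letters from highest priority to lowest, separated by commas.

Effective dates after the stated exceptions: A relates back to May 25, 2021 (work commenced); D relates back to the deed date October 20, 2021.
By effective date, earliest first: B (January 17, 2021), C (February 5, 2021), A (May 25, 2021), D (October 20, 2021).

B, C, A, D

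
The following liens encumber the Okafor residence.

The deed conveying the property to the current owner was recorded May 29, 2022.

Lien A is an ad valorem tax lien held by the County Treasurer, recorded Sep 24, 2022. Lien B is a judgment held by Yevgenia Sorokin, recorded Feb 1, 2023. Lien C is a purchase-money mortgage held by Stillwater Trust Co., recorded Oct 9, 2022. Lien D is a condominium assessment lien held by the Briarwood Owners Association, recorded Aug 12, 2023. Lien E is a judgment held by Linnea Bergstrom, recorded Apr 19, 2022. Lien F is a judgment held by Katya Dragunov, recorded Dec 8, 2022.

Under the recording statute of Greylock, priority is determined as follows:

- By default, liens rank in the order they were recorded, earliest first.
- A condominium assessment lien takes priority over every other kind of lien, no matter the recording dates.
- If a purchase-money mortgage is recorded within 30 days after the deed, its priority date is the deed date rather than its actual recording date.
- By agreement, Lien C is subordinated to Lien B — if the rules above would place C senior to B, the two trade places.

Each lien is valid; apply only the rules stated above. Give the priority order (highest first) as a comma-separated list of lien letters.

D, E, A, B, F, C

Adjusting effective dates: C was recorded 133 days after the deed — beyond 30 days — so no relation-back applies.
D, as a condominium assessment lien, has superpriority and ranks first.
Remaining liens by effective date: E (Apr 19, 2022), A (Sep 24, 2022), C (Oct 9, 2022), F (Dec 8, 2022), B (Feb 1, 2023).
Because C would otherwise rank above B, the subordination swaps them.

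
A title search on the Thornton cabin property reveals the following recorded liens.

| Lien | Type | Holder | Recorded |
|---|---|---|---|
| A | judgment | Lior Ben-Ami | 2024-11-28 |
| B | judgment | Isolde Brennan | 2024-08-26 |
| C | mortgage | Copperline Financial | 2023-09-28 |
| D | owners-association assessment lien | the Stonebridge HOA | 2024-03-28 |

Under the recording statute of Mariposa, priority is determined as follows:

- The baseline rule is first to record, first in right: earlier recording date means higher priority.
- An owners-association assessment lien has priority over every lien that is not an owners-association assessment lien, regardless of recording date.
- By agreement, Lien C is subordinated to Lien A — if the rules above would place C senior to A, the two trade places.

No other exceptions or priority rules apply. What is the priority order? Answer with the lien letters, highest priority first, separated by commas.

D, A, B, C

D is an owners-association assessment lien and takes priority over every other lien.
Ordering the rest by effective date: C (2023-09-28), B (2024-08-26), A (2024-11-28).
C is senior to A before the subordination, so the two trade places.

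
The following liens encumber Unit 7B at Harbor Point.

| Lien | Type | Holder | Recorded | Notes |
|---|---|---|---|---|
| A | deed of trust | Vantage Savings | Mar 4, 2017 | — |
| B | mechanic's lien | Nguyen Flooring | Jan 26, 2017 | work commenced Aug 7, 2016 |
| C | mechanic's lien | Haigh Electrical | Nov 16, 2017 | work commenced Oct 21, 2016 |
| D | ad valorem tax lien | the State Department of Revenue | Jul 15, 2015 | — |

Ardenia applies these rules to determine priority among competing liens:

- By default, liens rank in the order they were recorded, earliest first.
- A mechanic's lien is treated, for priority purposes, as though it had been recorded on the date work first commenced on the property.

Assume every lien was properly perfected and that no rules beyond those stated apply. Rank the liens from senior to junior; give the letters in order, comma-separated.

D, B, C, A

Effective dates: B is treated as recorded Aug 7, 2016, the work-commencement date; C's effective date is Oct 21, 2016, when work began.
Sorted by effective date: D (Jul 15, 2015), B (Aug 7, 2016), C (Oct 21, 2016), A (Mar 4, 2017).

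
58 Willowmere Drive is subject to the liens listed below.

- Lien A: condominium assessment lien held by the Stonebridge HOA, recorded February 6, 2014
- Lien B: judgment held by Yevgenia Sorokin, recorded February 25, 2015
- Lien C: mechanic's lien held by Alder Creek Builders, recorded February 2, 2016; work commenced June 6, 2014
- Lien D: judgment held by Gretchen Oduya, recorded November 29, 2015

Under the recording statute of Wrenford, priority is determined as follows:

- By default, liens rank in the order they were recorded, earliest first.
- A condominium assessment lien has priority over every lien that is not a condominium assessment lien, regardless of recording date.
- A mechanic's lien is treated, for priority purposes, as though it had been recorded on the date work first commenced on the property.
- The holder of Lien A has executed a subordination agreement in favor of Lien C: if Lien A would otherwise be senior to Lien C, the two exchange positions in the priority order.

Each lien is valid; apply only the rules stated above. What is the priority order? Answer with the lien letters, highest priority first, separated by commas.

C, A, B, D

First, effective dates: C is treated as recorded June 6, 2014, the work-commencement date.
As a condominium assessment lien, A is senior to every other lien.
The other liens, earliest effective date first: C (June 6, 2014), B (February 25, 2015), D (November 29, 2015).
The subordination applies — A was senior to C — so A and C swap.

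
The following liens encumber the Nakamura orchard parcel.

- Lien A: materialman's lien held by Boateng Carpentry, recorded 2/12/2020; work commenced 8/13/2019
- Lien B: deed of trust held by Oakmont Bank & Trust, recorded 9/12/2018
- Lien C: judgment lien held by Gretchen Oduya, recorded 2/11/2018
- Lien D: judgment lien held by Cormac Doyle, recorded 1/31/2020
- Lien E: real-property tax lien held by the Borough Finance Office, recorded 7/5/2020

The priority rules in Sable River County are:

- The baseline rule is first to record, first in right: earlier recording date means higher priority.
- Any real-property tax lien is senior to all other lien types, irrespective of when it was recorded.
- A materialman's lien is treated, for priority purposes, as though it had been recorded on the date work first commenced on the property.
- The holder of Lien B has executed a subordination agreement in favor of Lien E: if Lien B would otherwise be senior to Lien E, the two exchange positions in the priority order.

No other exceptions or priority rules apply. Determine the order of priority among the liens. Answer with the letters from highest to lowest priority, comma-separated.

First, effective dates: A relates back to 8/13/2019 (work commenced).
E is a real-property tax lien, so it outranks all other liens regardless of date.
The other liens, earliest effective date first: C (2/11/2018), B (9/12/2018), A (8/13/2019), D (1/31/2020).
B is already junior to E, so the subordination agreement changes nothing.

E, C, B, A, D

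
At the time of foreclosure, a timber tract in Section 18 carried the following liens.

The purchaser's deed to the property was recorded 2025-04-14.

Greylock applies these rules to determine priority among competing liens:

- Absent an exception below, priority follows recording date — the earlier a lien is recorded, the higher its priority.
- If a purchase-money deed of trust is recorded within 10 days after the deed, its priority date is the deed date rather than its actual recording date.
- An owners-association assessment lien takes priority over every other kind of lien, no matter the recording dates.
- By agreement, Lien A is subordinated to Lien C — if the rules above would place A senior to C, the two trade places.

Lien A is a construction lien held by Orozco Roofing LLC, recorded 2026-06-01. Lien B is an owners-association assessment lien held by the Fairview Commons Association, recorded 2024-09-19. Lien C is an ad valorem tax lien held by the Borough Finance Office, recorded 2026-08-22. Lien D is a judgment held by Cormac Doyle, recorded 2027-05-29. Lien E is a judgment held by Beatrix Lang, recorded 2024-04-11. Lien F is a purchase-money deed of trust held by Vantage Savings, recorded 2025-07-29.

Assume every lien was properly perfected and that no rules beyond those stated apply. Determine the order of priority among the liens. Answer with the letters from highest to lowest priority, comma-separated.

Effective dates: F was recorded 106 days after the deed — beyond 10 days — so no relation-back applies.
B is an owners-association assessment lien and takes priority over every other lien.
Ordering the rest by effective date: E (2024-04-11), F (2025-07-29), A (2026-06-01), C (2026-08-22), D (2027-05-29).
A would otherwise be senior to C, so under the subordination agreement A and C exchange positions.

B, E, F, C, A, D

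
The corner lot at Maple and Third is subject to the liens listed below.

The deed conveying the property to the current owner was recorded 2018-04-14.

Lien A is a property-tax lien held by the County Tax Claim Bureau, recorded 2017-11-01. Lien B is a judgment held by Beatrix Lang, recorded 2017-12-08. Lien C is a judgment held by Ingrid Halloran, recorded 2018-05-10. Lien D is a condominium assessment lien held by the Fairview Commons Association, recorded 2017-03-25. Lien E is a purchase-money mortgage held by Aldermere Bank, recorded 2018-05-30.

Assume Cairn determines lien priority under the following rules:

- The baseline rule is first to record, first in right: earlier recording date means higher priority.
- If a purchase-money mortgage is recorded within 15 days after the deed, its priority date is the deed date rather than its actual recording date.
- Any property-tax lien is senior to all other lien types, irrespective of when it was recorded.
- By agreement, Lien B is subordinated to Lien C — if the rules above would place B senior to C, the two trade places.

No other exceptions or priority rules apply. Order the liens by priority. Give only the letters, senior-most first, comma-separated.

First, effective dates: E missed the 15-day window (46 days after the deed), so its recording date stands.
A is a property-tax lien and takes priority over every other lien.
The other liens, earliest effective date first: D (2017-03-25), B (2017-12-08), C (2018-05-10), E (2018-05-30).
Because B would otherwise rank above C, the subordination swaps them.

A, D, C, B, E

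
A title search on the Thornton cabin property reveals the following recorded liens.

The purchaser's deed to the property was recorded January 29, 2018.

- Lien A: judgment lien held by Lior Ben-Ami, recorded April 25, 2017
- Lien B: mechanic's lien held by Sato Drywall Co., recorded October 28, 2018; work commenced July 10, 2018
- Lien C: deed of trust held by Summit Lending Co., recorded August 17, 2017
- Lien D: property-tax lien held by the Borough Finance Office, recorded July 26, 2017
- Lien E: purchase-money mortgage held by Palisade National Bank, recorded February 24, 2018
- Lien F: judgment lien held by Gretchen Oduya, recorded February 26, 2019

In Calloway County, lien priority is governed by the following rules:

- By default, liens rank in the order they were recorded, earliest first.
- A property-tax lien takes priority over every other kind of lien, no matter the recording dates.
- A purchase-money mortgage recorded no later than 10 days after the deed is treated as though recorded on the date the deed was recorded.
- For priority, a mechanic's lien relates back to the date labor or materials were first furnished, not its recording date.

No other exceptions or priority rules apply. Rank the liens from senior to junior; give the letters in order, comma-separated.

D, A, C, E, B, F

Effective dates after the stated exceptions: B's effective date is July 10, 2018, when work began; E was recorded 26 days after the deed, outside the 10-day window, so it keeps its recording date.
D is a property-tax lien, so it outranks all other liens regardless of date.
Among the remaining liens, by effective date: A (April 25, 2017), C (August 17, 2017), E (February 24, 2018), B (July 10, 2018), F (February 26, 2019).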